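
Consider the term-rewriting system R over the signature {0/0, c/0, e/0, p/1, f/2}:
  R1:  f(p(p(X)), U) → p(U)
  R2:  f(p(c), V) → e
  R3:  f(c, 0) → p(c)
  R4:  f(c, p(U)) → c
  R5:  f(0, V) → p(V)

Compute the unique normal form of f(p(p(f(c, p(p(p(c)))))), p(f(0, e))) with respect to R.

p(p(p(e)))

1. f(p(p(f(c, p(p(p(c)))))), p(f(0, e)))  →  p(p(f(0, e)))   [R1 at ε]
2. p(p(f(0, e)))  →  p(p(p(e)))   [R5 at 1.1]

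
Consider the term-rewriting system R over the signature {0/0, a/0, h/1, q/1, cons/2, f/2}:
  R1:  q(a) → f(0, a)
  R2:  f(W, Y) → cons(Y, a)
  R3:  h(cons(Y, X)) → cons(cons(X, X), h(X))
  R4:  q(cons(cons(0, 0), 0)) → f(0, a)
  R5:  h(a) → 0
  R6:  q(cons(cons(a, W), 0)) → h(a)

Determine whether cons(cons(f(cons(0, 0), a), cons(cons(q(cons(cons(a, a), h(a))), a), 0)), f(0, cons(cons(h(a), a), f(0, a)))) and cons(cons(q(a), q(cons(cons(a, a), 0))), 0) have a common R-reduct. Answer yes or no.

no — NF(t₁) = cons(cons(cons(a, a), cons(cons(0, a), 0)), cons(cons(cons(0, a), cons(a, a)), a)), NF(t₂) = cons(cons(cons(a, a), 0), 0)

Reduce t₁ = cons(cons(f(cons(0, 0), a), cons(cons(q(cons(cons(a, a), h(a))), a), 0)), f(0, cons(cons(h(a), a), f(0, a)))):
1. cons(cons(f(cons(0, 0), a), cons(cons(q(cons(cons(a, a), h(a))), a), 0)), f(0, cons(cons(h(a), a), f(0, a))))  →  cons(cons(cons(a, a), cons(cons(q(cons(cons(a, a), h(a))), a), 0)), f(0, cons(cons(h(a), a), f(0, a))))   [R2 at 1.1]
2. cons(cons(cons(a, a), cons(cons(q(cons(cons(a, a), h(a))), a), 0)), f(0, cons(cons(h(a), a), f(0, a))))  →  cons(cons(cons(a, a), cons(cons(q(cons(cons(a, a), 0)), a), 0)), f(0, cons(cons(h(a), a), f(0, a))))   [R5 at 1.2.1.1.1.2]
3. cons(cons(cons(a, a), cons(cons(q(cons(cons(a, a), 0)), a), 0)), f(0, cons(cons(h(a), a), f(0, a))))  →  cons(cons(cons(a, a), cons(cons(h(a), a), 0)), f(0, cons(cons(h(a), a), f(0, a))))   [R6 at 1.2.1.1]
4. cons(cons(cons(a, a), cons(cons(h(a), a), 0)), f(0, cons(cons(h(a), a), f(0, a))))  →  cons(cons(cons(a, a), cons(cons(0, a), 0)), f(0, cons(cons(h(a), a), f(0, a))))   [R5 at 1.2.1.1]
5. cons(cons(cons(a, a), cons(cons(0, a), 0)), f(0, cons(cons(h(a), a), f(0, a))))  →  cons(cons(cons(a, a), cons(cons(0, a), 0)), cons(cons(cons(h(a), a), f(0, a)), a))   [R2 at 2]
6. cons(cons(cons(a, a), cons(cons(0, a), 0)), cons(cons(cons(h(a), a), f(0, a)), a))  →  cons(cons(cons(a, a), cons(cons(0, a), 0)), cons(cons(cons(0, a), f(0, a)), a))   [R5 at 2.1.1.1]
7. cons(cons(cons(a, a), cons(cons(0, a), 0)), cons(cons(cons(0, a), f(0, a)), a))  →  cons(cons(cons(a, a), cons(cons(0, a), 0)), cons(cons(cons(0, a), cons(a, a)), a))   [R2 at 2.1.2]

Reduce t₂ = cons(cons(q(a), q(cons(cons(a, a), 0))), 0):
1. cons(cons(q(a), q(cons(cons(a, a), 0))), 0)  →  cons(cons(f(0, a), q(cons(cons(a, a), 0))), 0)   [R1 at 1.1]
2. cons(cons(f(0, a), q(cons(cons(a, a), 0))), 0)  →  cons(cons(cons(a, a), q(cons(cons(a, a), 0))), 0)   [R2 at 1.1]
3. cons(cons(cons(a, a), q(cons(cons(a, a), 0))), 0)  →  cons(cons(cons(a, a), h(a)), 0)   [R6 at 1.2]
4. cons(cons(cons(a, a), h(a)), 0)  →  cons(cons(cons(a, a), 0), 0)   [R5 at 1.2]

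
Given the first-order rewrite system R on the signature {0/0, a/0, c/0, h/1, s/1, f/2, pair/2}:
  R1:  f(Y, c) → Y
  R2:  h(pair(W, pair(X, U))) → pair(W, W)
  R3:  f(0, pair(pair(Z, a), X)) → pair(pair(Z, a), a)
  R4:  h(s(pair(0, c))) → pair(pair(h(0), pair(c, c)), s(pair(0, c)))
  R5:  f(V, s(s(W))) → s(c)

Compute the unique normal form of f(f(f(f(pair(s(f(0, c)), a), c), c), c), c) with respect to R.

pair(s(0), a)

1. f(f(f(f(pair(s(f(0, c)), a), c), c), c), c)  →  f(f(f(pair(s(f(0, c)), a), c), c), c)   [R1 at ε]
2. f(f(f(pair(s(f(0, c)), a), c), c), c)  →  f(f(pair(s(f(0, c)), a), c), c)   [R1 at ε]
3. f(f(pair(s(f(0, c)), a), c), c)  →  f(pair(s(f(0, c)), a), c)   [R1 at ε]
4. f(pair(s(f(0, c)), a), c)  →  pair(s(f(0, c)), a)   [R1 at ε]
5. pair(s(f(0, c)), a)  →  pair(s(0), a)   [R1 at 1.1]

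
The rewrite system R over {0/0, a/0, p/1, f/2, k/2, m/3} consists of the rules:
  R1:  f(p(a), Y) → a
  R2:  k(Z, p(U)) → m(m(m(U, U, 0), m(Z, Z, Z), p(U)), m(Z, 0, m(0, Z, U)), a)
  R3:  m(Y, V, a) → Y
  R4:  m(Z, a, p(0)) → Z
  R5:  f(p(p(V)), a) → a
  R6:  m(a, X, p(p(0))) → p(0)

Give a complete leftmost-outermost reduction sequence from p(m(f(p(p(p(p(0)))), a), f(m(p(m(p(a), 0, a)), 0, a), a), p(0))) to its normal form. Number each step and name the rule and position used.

p(a)

1. p(m(f(p(p(p(p(0)))), a), f(m(p(m(p(a), 0, a)), 0, a), a), p(0)))  →  p(m(a, f(m(p(m(p(a), 0, a)), 0, a), a), p(0)))   [R5 at 1.1]
2. p(m(a, f(m(p(m(p(a), 0, a)), 0, a), a), p(0)))  →  p(m(a, f(p(m(p(a), 0, a)), a), p(0)))   [R3 at 1.2.1]
3. p(m(a, f(p(m(p(a), 0, a)), a), p(0)))  →  p(m(a, f(p(p(a)), a), p(0)))   [R3 at 1.2.1.1]
4. p(m(a, f(p(p(a)), a), p(0)))  →  p(m(a, a, p(0)))   [R5 at 1.2]
5. p(m(a, a, p(0)))  →  p(a)   [R4 at 1]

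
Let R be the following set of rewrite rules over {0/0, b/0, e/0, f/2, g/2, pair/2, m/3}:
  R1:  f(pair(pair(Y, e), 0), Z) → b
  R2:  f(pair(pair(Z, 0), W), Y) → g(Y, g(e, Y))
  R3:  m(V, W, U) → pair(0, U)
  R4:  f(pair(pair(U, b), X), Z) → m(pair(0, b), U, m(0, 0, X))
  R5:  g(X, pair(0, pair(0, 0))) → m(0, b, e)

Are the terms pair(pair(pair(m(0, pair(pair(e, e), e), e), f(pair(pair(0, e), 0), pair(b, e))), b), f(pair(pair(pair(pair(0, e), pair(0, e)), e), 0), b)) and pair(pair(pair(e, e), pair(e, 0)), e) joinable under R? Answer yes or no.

no — NF(t₁) = pair(pair(pair(pair(0, e), b), b), b), NF(t₂) = pair(pair(pair(e, e), pair(e, 0)), e)

Reduce t₁ = pair(pair(pair(m(0, pair(pair(e, e), e), e), f(pair(pair(0, e), 0), pair(b, e))), b), f(pair(pair(pair(pair(0, e), pair(0, e)), e), 0), b)):
1. pair(pair(pair(m(0, pair(pair(e, e), e), e), f(pair(pair(0, e), 0), pair(b, e))), b), f(pair(pair(pair(pair(0, e), pair(0, e)), e), 0), b))  →  pair(pair(pair(pair(0, e), f(pair(pair(0, e), 0), pair(b, e))), b), f(pair(pair(pair(pair(0, e), pair(0, e)), e), 0), b))   [R3 at 1.1.1]
2. pair(pair(pair(pair(0, e), f(pair(pair(0, e), 0), pair(b, e))), b), f(pair(pair(pair(pair(0, e), pair(0, e)), e), 0), b))  →  pair(pair(pair(pair(0, e), b), b), f(pair(pair(pair(pair(0, e), pair(0, e)), e), 0), b))   [R1 at 1.1.2]
3. pair(pair(pair(pair(0, e), b), b), f(pair(pair(pair(pair(0, e), pair(0, e)), e), 0), b))  →  pair(pair(pair(pair(0, e), b), b), b)   [R1 at 2]

Reduce t₂ = pair(pair(pair(e, e), pair(e, 0)), e):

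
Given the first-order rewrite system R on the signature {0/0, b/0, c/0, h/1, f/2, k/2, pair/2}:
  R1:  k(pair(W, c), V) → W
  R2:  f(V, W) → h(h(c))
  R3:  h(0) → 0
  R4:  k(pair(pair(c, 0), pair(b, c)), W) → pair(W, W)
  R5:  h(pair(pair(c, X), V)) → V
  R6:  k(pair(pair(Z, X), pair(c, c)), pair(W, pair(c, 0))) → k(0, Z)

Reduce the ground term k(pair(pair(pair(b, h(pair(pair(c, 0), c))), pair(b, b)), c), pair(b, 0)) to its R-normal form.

1. k(pair(pair(pair(b, h(pair(pair(c, 0), c))), pair(b, b)), c), pair(b, 0))  →  pair(pair(b, h(pair(pair(c, 0), c))), pair(b, b))   [R1 at ε]
2. pair(pair(b, h(pair(pair(c, 0), c))), pair(b, b))  →  pair(pair(b, c), pair(b, b))   [R5 at 1.2]

pair(pair(b, c), pair(b, b))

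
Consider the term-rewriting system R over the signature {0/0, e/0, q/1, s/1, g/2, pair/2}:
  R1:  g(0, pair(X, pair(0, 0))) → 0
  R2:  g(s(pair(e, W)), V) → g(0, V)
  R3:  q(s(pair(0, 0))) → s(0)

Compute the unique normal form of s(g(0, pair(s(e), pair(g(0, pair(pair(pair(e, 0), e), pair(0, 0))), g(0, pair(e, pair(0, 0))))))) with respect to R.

1. s(g(0, pair(s(e), pair(g(0, pair(pair(pair(e, 0), e), pair(0, 0))), g(0, pair(e, pair(0, 0)))))))  →  s(g(0, pair(s(e), pair(0, g(0, pair(e, pair(0, 0)))))))   [R1 at 1.2.2.1]
2. s(g(0, pair(s(e), pair(0, g(0, pair(e, pair(0, 0)))))))  →  s(g(0, pair(s(e), pair(0, 0))))   [R1 at 1.2.2.2]
3. s(g(0, pair(s(e), pair(0, 0))))  →  s(0)   [R1 at 1]

s(0)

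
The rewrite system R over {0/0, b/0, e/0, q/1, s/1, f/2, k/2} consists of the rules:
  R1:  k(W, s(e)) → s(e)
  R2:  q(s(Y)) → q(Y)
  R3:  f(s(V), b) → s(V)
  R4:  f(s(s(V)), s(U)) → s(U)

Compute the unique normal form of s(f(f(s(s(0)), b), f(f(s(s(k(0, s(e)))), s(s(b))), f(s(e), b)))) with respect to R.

s(s(e))

1. s(f(f(s(s(0)), b), f(f(s(s(k(0, s(e)))), s(s(b))), f(s(e), b))))  →  s(f(s(s(0)), f(f(s(s(k(0, s(e)))), s(s(b))), f(s(e), b))))   [R3 at 1.1]
2. s(f(s(s(0)), f(f(s(s(k(0, s(e)))), s(s(b))), f(s(e), b))))  →  s(f(s(s(0)), f(s(s(b)), f(s(e), b))))   [R4 at 1.2.1]
3. s(f(s(s(0)), f(s(s(b)), f(s(e), b))))  →  s(f(s(s(0)), f(s(s(b)), s(e))))   [R3 at 1.2.2]
4. s(f(s(s(0)), f(s(s(b)), s(e))))  →  s(f(s(s(0)), s(e)))   [R4 at 1.2]
5. s(f(s(s(0)), s(e)))  →  s(s(e))   [R4 at 1]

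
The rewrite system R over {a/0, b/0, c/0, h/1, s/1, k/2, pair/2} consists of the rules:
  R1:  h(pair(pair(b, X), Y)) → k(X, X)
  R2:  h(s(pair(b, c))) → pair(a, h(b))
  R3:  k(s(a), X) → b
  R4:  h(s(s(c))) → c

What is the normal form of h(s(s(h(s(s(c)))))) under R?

c

1. h(s(s(h(s(s(c))))))  →  h(s(s(c)))   [R4 at 1.1.1]
2. h(s(s(c)))  →  c   [R4 at ε]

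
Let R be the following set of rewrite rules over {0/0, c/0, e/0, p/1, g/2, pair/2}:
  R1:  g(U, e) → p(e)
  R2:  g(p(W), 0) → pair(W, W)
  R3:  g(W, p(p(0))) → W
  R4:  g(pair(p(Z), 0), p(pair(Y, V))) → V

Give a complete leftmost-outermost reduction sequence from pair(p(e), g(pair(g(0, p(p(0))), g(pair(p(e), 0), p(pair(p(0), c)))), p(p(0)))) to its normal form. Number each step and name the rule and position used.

1. pair(p(e), g(pair(g(0, p(p(0))), g(pair(p(e), 0), p(pair(p(0), c)))), p(p(0))))  →  pair(p(e), pair(g(0, p(p(0))), g(pair(p(e), 0), p(pair(p(0), c)))))   [R3 at 2]
2. pair(p(e), pair(g(0, p(p(0))), g(pair(p(e), 0), p(pair(p(0), c)))))  →  pair(p(e), pair(0, g(pair(p(e), 0), p(pair(p(0), c)))))   [R3 at 2.1]
3. pair(p(e), pair(0, g(pair(p(e), 0), p(pair(p(0), c)))))  →  pair(p(e), pair(0, c))   [R4 at 2.2]

pair(p(e), pair(0, c))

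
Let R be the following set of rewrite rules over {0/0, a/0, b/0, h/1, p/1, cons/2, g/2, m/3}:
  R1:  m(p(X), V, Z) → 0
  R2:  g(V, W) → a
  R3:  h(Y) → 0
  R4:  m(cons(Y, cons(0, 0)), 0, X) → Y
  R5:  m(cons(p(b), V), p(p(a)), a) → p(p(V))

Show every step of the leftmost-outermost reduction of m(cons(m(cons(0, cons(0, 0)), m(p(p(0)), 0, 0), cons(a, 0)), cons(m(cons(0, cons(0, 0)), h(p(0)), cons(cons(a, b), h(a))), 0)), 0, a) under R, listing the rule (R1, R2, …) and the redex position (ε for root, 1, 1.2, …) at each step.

1. m(cons(m(cons(0, cons(0, 0)), m(p(p(0)), 0, 0), cons(a, 0)), cons(m(cons(0, cons(0, 0)), h(p(0)), cons(cons(a, b), h(a))), 0)), 0, a)  →  m(cons(m(cons(0, cons(0, 0)), 0, cons(a, 0)), cons(m(cons(0, cons(0, 0)), h(p(0)), cons(cons(a, b), h(a))), 0)), 0, a)   [R1 at 1.1.2]
2. m(cons(m(cons(0, cons(0, 0)), 0, cons(a, 0)), cons(m(cons(0, cons(0, 0)), h(p(0)), cons(cons(a, b), h(a))), 0)), 0, a)  →  m(cons(0, cons(m(cons(0, cons(0, 0)), h(p(0)), cons(cons(a, b), h(a))), 0)), 0, a)   [R4 at 1.1]
3. m(cons(0, cons(m(cons(0, cons(0, 0)), h(p(0)), cons(cons(a, b), h(a))), 0)), 0, a)  →  m(cons(0, cons(m(cons(0, cons(0, 0)), 0, cons(cons(a, b), h(a))), 0)), 0, a)   [R3 at 1.2.1.2]
4. m(cons(0, cons(m(cons(0, cons(0, 0)), 0, cons(cons(a, b), h(a))), 0)), 0, a)  →  m(cons(0, cons(0, 0)), 0, a)   [R4 at 1.2.1]
5. m(cons(0, cons(0, 0)), 0, a)  →  0   [R4 at ε]

0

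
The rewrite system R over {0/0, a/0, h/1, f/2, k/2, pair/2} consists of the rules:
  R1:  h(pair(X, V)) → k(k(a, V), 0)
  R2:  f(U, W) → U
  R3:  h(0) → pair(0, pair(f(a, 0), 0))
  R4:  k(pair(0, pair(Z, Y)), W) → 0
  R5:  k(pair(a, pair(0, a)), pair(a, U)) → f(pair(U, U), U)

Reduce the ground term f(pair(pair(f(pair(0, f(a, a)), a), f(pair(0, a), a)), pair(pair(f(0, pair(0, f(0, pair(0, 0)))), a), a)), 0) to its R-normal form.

1. f(pair(pair(f(pair(0, f(a, a)), a), f(pair(0, a), a)), pair(pair(f(0, pair(0, f(0, pair(0, 0)))), a), a)), 0)  →  pair(pair(f(pair(0, f(a, a)), a), f(pair(0, a), a)), pair(pair(f(0, pair(0, f(0, pair(0, 0)))), a), a))   [R2 at ε]
2. pair(pair(f(pair(0, f(a, a)), a), f(pair(0, a), a)), pair(pair(f(0, pair(0, f(0, pair(0, 0)))), a), a))  →  pair(pair(pair(0, f(a, a)), f(pair(0, a), a)), pair(pair(f(0, pair(0, f(0, pair(0, 0)))), a), a))   [R2 at 1.1]
3. pair(pair(pair(0, f(a, a)), f(pair(0, a), a)), pair(pair(f(0, pair(0, f(0, pair(0, 0)))), a), a))  →  pair(pair(pair(0, a), f(pair(0, a), a)), pair(pair(f(0, pair(0, f(0, pair(0, 0)))), a), a))   [R2 at 1.1.2]
4. pair(pair(pair(0, a), f(pair(0, a), a)), pair(pair(f(0, pair(0, f(0, pair(0, 0)))), a), a))  →  pair(pair(pair(0, a), pair(0, a)), pair(pair(f(0, pair(0, f(0, pair(0, 0)))), a), a))   [R2 at 1.2]
5. pair(pair(pair(0, a), pair(0, a)), pair(pair(f(0, pair(0, f(0, pair(0, 0)))), a), a))  →  pair(pair(pair(0, a), pair(0, a)), pair(pair(0, a), a))   [R2 at 2.1.1]

pair(pair(pair(0, a), pair(0, a)), pair(pair(0, a), a))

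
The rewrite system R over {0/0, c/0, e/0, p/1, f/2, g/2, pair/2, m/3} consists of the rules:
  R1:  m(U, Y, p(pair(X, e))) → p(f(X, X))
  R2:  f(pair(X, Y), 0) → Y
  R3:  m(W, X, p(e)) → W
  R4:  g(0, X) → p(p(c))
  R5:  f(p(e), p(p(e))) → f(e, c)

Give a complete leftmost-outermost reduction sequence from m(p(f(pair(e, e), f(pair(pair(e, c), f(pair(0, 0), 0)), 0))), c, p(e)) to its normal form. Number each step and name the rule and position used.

p(e)

1. m(p(f(pair(e, e), f(pair(pair(e, c), f(pair(0, 0), 0)), 0))), c, p(e))  →  p(f(pair(e, e), f(pair(pair(e, c), f(pair(0, 0), 0)), 0)))   [R3 at ε]
2. p(f(pair(e, e), f(pair(pair(e, c), f(pair(0, 0), 0)), 0)))  →  p(f(pair(e, e), f(pair(0, 0), 0)))   [R2 at 1.2]
3. p(f(pair(e, e), f(pair(0, 0), 0)))  →  p(f(pair(e, e), 0))   [R2 at 1.2]
4. p(f(pair(e, e), 0))  →  p(e)   [R2 at 1]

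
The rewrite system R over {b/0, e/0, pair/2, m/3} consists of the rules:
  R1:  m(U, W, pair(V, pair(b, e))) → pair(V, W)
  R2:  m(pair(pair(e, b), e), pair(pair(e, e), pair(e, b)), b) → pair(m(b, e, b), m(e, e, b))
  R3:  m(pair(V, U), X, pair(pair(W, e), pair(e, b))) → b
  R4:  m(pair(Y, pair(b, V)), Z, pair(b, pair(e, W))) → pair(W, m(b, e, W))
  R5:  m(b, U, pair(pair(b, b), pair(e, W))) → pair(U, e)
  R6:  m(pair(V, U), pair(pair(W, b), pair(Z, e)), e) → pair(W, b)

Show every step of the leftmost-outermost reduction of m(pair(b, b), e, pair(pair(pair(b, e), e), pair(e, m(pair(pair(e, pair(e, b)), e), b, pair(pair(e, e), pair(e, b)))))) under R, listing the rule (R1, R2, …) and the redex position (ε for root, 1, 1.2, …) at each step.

1. m(pair(b, b), e, pair(pair(pair(b, e), e), pair(e, m(pair(pair(e, pair(e, b)), e), b, pair(pair(e, e), pair(e, b))))))  →  m(pair(b, b), e, pair(pair(pair(b, e), e), pair(e, b)))   [R3 at 3.2.2]
2. m(pair(b, b), e, pair(pair(pair(b, e), e), pair(e, b)))  →  b   [R3 at ε]

b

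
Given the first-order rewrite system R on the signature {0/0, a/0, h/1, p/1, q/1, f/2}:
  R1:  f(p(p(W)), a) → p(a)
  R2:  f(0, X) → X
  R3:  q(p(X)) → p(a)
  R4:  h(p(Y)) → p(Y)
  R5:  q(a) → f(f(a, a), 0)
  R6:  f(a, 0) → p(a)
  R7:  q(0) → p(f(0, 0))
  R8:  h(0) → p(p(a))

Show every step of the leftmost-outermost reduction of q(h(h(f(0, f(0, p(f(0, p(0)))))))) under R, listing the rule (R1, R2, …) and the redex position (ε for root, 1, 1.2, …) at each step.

p(a)

1. q(h(h(f(0, f(0, p(f(0, p(0))))))))  →  q(h(h(f(0, p(f(0, p(0)))))))   [R2 at 1.1.1]
2. q(h(h(f(0, p(f(0, p(0)))))))  →  q(h(h(p(f(0, p(0))))))   [R2 at 1.1.1]
3. q(h(h(p(f(0, p(0))))))  →  q(h(p(f(0, p(0)))))   [R4 at 1.1]
4. q(h(p(f(0, p(0)))))  →  q(p(f(0, p(0))))   [R4 at 1]
5. q(p(f(0, p(0))))  →  p(a)   [R3 at ε]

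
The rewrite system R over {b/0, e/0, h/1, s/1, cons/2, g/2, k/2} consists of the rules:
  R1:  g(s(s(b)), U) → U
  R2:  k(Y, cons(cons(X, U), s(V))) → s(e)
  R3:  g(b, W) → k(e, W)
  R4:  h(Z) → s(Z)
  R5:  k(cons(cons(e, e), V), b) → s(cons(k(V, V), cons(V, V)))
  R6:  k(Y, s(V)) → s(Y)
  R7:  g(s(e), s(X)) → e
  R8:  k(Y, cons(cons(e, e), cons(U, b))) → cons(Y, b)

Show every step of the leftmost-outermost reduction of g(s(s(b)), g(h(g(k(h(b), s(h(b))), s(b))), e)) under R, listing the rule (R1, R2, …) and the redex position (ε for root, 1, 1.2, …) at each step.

e

1. g(s(s(b)), g(h(g(k(h(b), s(h(b))), s(b))), e))  →  g(h(g(k(h(b), s(h(b))), s(b))), e)   [R1 at ε]
2. g(h(g(k(h(b), s(h(b))), s(b))), e)  →  g(s(g(k(h(b), s(h(b))), s(b))), e)   [R4 at 1]
3. g(s(g(k(h(b), s(h(b))), s(b))), e)  →  g(s(g(s(h(b)), s(b))), e)   [R6 at 1.1.1]
4. g(s(g(s(h(b)), s(b))), e)  →  g(s(g(s(s(b)), s(b))), e)   [R4 at 1.1.1.1]
5. g(s(g(s(s(b)), s(b))), e)  →  g(s(s(b)), e)   [R1 at 1.1]
6. g(s(s(b)), e)  →  e   [R1 at ε]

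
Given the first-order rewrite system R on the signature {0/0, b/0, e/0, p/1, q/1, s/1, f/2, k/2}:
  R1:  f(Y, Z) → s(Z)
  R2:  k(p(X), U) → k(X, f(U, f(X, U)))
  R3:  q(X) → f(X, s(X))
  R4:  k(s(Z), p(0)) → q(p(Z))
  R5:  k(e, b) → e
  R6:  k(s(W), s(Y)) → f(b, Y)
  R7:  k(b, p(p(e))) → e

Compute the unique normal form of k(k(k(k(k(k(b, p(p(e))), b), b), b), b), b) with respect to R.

e

1. k(k(k(k(k(k(b, p(p(e))), b), b), b), b), b)  →  k(k(k(k(k(e, b), b), b), b), b)   [R7 at 1.1.1.1.1]
2. k(k(k(k(k(e, b), b), b), b), b)  →  k(k(k(k(e, b), b), b), b)   [R5 at 1.1.1.1]
3. k(k(k(k(e, b), b), b), b)  →  k(k(k(e, b), b), b)   [R5 at 1.1.1]
4. k(k(k(e, b), b), b)  →  k(k(e, b), b)   [R5 at 1.1]
5. k(k(e, b), b)  →  k(e, b)   [R5 at 1]
6. k(e, b)  →  e   [R5 at ε]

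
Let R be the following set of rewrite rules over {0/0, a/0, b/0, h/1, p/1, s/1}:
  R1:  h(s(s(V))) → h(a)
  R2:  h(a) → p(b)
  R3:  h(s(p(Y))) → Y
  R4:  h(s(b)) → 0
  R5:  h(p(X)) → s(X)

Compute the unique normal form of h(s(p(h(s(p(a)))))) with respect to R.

a

1. h(s(p(h(s(p(a))))))  →  h(s(p(a)))   [R3 at ε]
2. h(s(p(a)))  →  a   [R3 at ε]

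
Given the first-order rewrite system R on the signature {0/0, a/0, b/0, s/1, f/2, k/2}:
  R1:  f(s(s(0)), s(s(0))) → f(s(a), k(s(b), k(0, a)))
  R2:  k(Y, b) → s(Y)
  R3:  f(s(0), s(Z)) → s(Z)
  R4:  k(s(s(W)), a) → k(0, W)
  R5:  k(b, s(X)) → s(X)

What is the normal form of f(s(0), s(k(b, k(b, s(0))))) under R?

s(s(0))

1. f(s(0), s(k(b, k(b, s(0)))))  →  s(k(b, k(b, s(0))))   [R3 at ε]
2. s(k(b, k(b, s(0))))  →  s(k(b, s(0)))   [R5 at 1.2]
3. s(k(b, s(0)))  →  s(s(0))   [R5 at 1]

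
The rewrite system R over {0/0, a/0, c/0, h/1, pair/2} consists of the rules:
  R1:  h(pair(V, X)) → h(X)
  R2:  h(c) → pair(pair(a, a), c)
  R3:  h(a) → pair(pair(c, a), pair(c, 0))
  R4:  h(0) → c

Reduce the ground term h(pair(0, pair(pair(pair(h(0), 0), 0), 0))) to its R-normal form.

1. h(pair(0, pair(pair(pair(h(0), 0), 0), 0)))  →  h(pair(pair(pair(h(0), 0), 0), 0))   [R1 at ε]
2. h(pair(pair(pair(h(0), 0), 0), 0))  →  h(0)   [R1 at ε]
3. h(0)  →  c   [R4 at ε]

c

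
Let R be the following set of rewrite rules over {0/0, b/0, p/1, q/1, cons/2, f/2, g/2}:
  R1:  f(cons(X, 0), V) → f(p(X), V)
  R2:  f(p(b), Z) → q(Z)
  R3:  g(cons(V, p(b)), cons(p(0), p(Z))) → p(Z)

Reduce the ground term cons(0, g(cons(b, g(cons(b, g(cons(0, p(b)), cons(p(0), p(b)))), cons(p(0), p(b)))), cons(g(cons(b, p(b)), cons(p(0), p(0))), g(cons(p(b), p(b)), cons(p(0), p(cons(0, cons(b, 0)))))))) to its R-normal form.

cons(0, p(cons(0, cons(b, 0))))

1. cons(0, g(cons(b, g(cons(b, g(cons(0, p(b)), cons(p(0), p(b)))), cons(p(0), p(b)))), cons(g(cons(b, p(b)), cons(p(0), p(0))), g(cons(p(b), p(b)), cons(p(0), p(cons(0, cons(b, 0))))))))  →  cons(0, g(cons(b, g(cons(b, p(b)), cons(p(0), p(b)))), cons(g(cons(b, p(b)), cons(p(0), p(0))), g(cons(p(b), p(b)), cons(p(0), p(cons(0, cons(b, 0))))))))   [R3 at 2.1.2.1.2]
2. cons(0, g(cons(b, g(cons(b, p(b)), cons(p(0), p(b)))), cons(g(cons(b, p(b)), cons(p(0), p(0))), g(cons(p(b), p(b)), cons(p(0), p(cons(0, cons(b, 0))))))))  →  cons(0, g(cons(b, p(b)), cons(g(cons(b, p(b)), cons(p(0), p(0))), g(cons(p(b), p(b)), cons(p(0), p(cons(0, cons(b, 0))))))))   [R3 at 2.1.2]
3. cons(0, g(cons(b, p(b)), cons(g(cons(b, p(b)), cons(p(0), p(0))), g(cons(p(b), p(b)), cons(p(0), p(cons(0, cons(b, 0))))))))  →  cons(0, g(cons(b, p(b)), cons(p(0), g(cons(p(b), p(b)), cons(p(0), p(cons(0, cons(b, 0))))))))   [R3 at 2.2.1]
4. cons(0, g(cons(b, p(b)), cons(p(0), g(cons(p(b), p(b)), cons(p(0), p(cons(0, cons(b, 0))))))))  →  cons(0, g(cons(b, p(b)), cons(p(0), p(cons(0, cons(b, 0))))))   [R3 at 2.2.2]
5. cons(0, g(cons(b, p(b)), cons(p(0), p(cons(0, cons(b, 0))))))  →  cons(0, p(cons(0, cons(b, 0))))   [R3 at 2]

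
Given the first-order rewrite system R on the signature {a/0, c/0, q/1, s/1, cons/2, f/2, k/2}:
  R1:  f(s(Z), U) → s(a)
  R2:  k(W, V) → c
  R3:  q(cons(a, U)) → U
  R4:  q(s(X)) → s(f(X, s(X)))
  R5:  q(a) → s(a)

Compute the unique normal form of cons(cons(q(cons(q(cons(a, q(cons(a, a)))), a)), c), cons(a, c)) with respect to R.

1. cons(cons(q(cons(q(cons(a, q(cons(a, a)))), a)), c), cons(a, c))  →  cons(cons(q(cons(q(cons(a, a)), a)), c), cons(a, c))   [R3 at 1.1.1.1]
2. cons(cons(q(cons(q(cons(a, a)), a)), c), cons(a, c))  →  cons(cons(q(cons(a, a)), c), cons(a, c))   [R3 at 1.1.1.1]
3. cons(cons(q(cons(a, a)), c), cons(a, c))  →  cons(cons(a, c), cons(a, c))   [R3 at 1.1]

cons(cons(a, c), cons(a, c))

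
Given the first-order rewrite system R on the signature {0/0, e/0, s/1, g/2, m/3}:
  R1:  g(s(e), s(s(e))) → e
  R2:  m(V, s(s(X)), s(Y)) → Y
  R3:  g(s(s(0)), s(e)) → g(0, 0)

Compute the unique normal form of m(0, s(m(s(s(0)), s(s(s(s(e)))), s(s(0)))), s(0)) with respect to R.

0

1. m(0, s(m(s(s(0)), s(s(s(s(e)))), s(s(0)))), s(0))  →  m(0, s(s(0)), s(0))   [R2 at 2.1]
2. m(0, s(s(0)), s(0))  →  0   [R2 at ε]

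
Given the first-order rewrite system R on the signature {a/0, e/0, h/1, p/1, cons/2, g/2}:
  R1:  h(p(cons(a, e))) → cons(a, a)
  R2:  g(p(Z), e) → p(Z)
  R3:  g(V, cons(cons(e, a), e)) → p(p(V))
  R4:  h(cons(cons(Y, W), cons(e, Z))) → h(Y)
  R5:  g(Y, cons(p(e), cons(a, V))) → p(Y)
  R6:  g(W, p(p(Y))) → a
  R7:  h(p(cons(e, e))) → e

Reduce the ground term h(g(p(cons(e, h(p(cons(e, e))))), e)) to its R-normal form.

e

1. h(g(p(cons(e, h(p(cons(e, e))))), e))  →  h(p(cons(e, h(p(cons(e, e))))))   [R2 at 1]
2. h(p(cons(e, h(p(cons(e, e))))))  →  h(p(cons(e, e)))   [R7 at 1.1.2]
3. h(p(cons(e, e)))  →  e   [R7 at ε]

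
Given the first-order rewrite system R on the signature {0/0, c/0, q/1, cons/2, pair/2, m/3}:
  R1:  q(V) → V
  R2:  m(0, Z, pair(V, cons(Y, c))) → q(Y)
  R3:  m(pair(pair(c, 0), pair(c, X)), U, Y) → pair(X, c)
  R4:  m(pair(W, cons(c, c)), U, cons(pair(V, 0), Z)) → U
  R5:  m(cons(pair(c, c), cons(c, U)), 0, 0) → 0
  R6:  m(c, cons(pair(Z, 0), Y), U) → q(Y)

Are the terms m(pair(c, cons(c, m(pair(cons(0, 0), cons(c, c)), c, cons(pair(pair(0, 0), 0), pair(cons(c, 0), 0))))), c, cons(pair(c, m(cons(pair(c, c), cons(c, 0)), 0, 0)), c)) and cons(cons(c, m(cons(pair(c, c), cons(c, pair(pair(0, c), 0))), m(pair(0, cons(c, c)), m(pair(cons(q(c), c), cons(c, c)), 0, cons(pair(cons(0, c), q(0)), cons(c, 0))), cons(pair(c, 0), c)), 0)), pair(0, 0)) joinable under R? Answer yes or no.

Reduce t₁ = m(pair(c, cons(c, m(pair(cons(0, 0), cons(c, c)), c, cons(pair(pair(0, 0), 0), pair(cons(c, 0), 0))))), c, cons(pair(c, m(cons(pair(c, c), cons(c, 0)), 0, 0)), c)):
1. m(pair(c, cons(c, m(pair(cons(0, 0), cons(c, c)), c, cons(pair(pair(0, 0), 0), pair(cons(c, 0), 0))))), c, cons(pair(c, m(cons(pair(c, c), cons(c, 0)), 0, 0)), c))  →  m(pair(c, cons(c, c)), c, cons(pair(c, m(cons(pair(c, c), cons(c, 0)), 0, 0)), c))   [R4 at 1.2.2]
2. m(pair(c, cons(c, c)), c, cons(pair(c, m(cons(pair(c, c), cons(c, 0)), 0, 0)), c))  →  m(pair(c, cons(c, c)), c, cons(pair(c, 0), c))   [R5 at 3.1.2]
3. m(pair(c, cons(c, c)), c, cons(pair(c, 0), c))  →  c   [R4 at ε]

Reduce t₂ = cons(cons(c, m(cons(pair(c, c), cons(c, pair(pair(0, c), 0))), m(pair(0, cons(c, c)), m(pair(cons(q(c), c), cons(c, c)), 0, cons(pair(cons(0, c), q(0)), cons(c, 0))), cons(pair(c, 0), c)), 0)), pair(0, 0)):
1. cons(cons(c, m(cons(pair(c, c), cons(c, pair(pair(0, c), 0))), m(pair(0, cons(c, c)), m(pair(cons(q(c), c), cons(c, c)), 0, cons(pair(cons(0, c), q(0)), cons(c, 0))), cons(pair(c, 0), c)), 0)), pair(0, 0))  →  cons(cons(c, m(cons(pair(c, c), cons(c, pair(pair(0, c), 0))), m(pair(cons(q(c), c), cons(c, c)), 0, cons(pair(cons(0, c), q(0)), cons(c, 0))), 0)), pair(0, 0))   [R4 at 1.2.2]
2. cons(cons(c, m(cons(pair(c, c), cons(c, pair(pair(0, c), 0))), m(pair(cons(q(c), c), cons(c, c)), 0, cons(pair(cons(0, c), q(0)), cons(c, 0))), 0)), pair(0, 0))  →  cons(cons(c, m(cons(pair(c, c), cons(c, pair(pair(0, c), 0))), m(pair(cons(c, c), cons(c, c)), 0, cons(pair(cons(0, c), q(0)), cons(c, 0))), 0)), pair(0, 0))   [R1 at 1.2.2.1.1.1]
3. cons(cons(c, m(cons(pair(c, c), cons(c, pair(pair(0, c), 0))), m(pair(cons(c, c), cons(c, c)), 0, cons(pair(cons(0, c), q(0)), cons(c, 0))), 0)), pair(0, 0))  →  cons(cons(c, m(cons(pair(c, c), cons(c, pair(pair(0, c), 0))), m(pair(cons(c, c), cons(c, c)), 0, cons(pair(cons(0, c), 0), cons(c, 0))), 0)), pair(0, 0))   [R1 at 1.2.2.3.1.2]
4. cons(cons(c, m(cons(pair(c, c), cons(c, pair(pair(0, c), 0))), m(pair(cons(c, c), cons(c, c)), 0, cons(pair(cons(0, c), 0), cons(c, 0))), 0)), pair(0, 0))  →  cons(cons(c, m(cons(pair(c, c), cons(c, pair(pair(0, c), 0))), 0, 0)), pair(0, 0))   [R4 at 1.2.2]
5. cons(cons(c, m(cons(pair(c, c), cons(c, pair(pair(0, c), 0))), 0, 0)), pair(0, 0))  →  cons(cons(c, 0), pair(0, 0))   [R5 at 1.2]

no — NF(t₁) = c, NF(t₂) = cons(cons(c, 0), pair(0, 0))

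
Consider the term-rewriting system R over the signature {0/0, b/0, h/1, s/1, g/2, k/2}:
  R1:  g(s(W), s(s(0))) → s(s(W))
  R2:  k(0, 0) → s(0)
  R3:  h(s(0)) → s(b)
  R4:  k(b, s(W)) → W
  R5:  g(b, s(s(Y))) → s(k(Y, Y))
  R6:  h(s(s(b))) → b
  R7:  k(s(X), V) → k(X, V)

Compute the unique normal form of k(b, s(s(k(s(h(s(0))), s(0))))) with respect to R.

s(0)

1. k(b, s(s(k(s(h(s(0))), s(0)))))  →  s(k(s(h(s(0))), s(0)))   [R4 at ε]
2. s(k(s(h(s(0))), s(0)))  →  s(k(h(s(0)), s(0)))   [R7 at 1]
3. s(k(h(s(0)), s(0)))  →  s(k(s(b), s(0)))   [R3 at 1.1]
4. s(k(s(b), s(0)))  →  s(k(b, s(0)))   [R7 at 1]
5. s(k(b, s(0)))  →  s(0)   [R4 at 1]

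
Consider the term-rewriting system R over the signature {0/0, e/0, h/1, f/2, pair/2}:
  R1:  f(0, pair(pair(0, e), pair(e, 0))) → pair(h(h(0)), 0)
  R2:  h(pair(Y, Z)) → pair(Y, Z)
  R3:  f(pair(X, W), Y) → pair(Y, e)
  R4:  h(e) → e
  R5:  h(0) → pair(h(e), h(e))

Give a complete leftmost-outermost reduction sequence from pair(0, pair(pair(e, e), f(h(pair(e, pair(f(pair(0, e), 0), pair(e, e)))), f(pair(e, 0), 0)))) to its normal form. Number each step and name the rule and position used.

pair(0, pair(pair(e, e), pair(pair(0, e), e)))

1. pair(0, pair(pair(e, e), f(h(pair(e, pair(f(pair(0, e), 0), pair(e, e)))), f(pair(e, 0), 0))))  →  pair(0, pair(pair(e, e), f(pair(e, pair(f(pair(0, e), 0), pair(e, e))), f(pair(e, 0), 0))))   [R2 at 2.2.1]
2. pair(0, pair(pair(e, e), f(pair(e, pair(f(pair(0, e), 0), pair(e, e))), f(pair(e, 0), 0))))  →  pair(0, pair(pair(e, e), pair(f(pair(e, 0), 0), e)))   [R3 at 2.2]
3. pair(0, pair(pair(e, e), pair(f(pair(e, 0), 0), e)))  →  pair(0, pair(pair(e, e), pair(pair(0, e), e)))   [R3 at 2.2.1]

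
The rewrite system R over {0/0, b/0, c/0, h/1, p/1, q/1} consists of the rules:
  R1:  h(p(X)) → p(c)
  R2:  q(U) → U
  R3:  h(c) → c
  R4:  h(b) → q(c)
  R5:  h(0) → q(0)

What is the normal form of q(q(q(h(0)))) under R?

1. q(q(q(h(0))))  →  q(q(h(0)))   [R2 at ε]
2. q(q(h(0)))  →  q(h(0))   [R2 at ε]
3. q(h(0))  →  h(0)   [R2 at ε]
4. h(0)  →  q(0)   [R5 at ε]
5. q(0)  →  0   [R2 at ε]

0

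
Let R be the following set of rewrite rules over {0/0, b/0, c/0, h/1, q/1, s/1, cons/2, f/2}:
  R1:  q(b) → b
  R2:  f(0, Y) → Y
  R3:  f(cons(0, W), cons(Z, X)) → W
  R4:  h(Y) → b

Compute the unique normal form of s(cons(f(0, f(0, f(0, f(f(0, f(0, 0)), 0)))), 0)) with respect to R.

1. s(cons(f(0, f(0, f(0, f(f(0, f(0, 0)), 0)))), 0))  →  s(cons(f(0, f(0, f(f(0, f(0, 0)), 0))), 0))   [R2 at 1.1]
2. s(cons(f(0, f(0, f(f(0, f(0, 0)), 0))), 0))  →  s(cons(f(0, f(f(0, f(0, 0)), 0)), 0))   [R2 at 1.1]
3. s(cons(f(0, f(f(0, f(0, 0)), 0)), 0))  →  s(cons(f(f(0, f(0, 0)), 0), 0))   [R2 at 1.1]
4. s(cons(f(f(0, f(0, 0)), 0), 0))  →  s(cons(f(f(0, 0), 0), 0))   [R2 at 1.1.1]
5. s(cons(f(f(0, 0), 0), 0))  →  s(cons(f(0, 0), 0))   [R2 at 1.1.1]
6. s(cons(f(0, 0), 0))  →  s(cons(0, 0))   [R2 at 1.1]

s(cons(0, 0))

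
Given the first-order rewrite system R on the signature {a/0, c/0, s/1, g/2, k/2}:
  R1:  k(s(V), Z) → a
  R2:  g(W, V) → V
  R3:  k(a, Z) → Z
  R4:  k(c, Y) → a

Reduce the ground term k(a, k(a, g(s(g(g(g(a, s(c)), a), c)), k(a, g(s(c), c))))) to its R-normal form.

1. k(a, k(a, g(s(g(g(g(a, s(c)), a), c)), k(a, g(s(c), c)))))  →  k(a, g(s(g(g(g(a, s(c)), a), c)), k(a, g(s(c), c))))   [R3 at ε]
2. k(a, g(s(g(g(g(a, s(c)), a), c)), k(a, g(s(c), c))))  →  g(s(g(g(g(a, s(c)), a), c)), k(a, g(s(c), c)))   [R3 at ε]
3. g(s(g(g(g(a, s(c)), a), c)), k(a, g(s(c), c)))  →  k(a, g(s(c), c))   [R2 at ε]
4. k(a, g(s(c), c))  →  g(s(c), c)   [R3 at ε]
5. g(s(c), c)  →  c   [R2 at ε]

c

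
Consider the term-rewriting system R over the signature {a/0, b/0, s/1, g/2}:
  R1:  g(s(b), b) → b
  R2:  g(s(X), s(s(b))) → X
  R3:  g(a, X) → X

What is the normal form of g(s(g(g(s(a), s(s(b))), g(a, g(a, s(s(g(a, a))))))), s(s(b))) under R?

s(s(a))

1. g(s(g(g(s(a), s(s(b))), g(a, g(a, s(s(g(a, a))))))), s(s(b)))  →  g(g(s(a), s(s(b))), g(a, g(a, s(s(g(a, a))))))   [R2 at ε]
2. g(g(s(a), s(s(b))), g(a, g(a, s(s(g(a, a))))))  →  g(a, g(a, g(a, s(s(g(a, a))))))   [R2 at 1]
3. g(a, g(a, g(a, s(s(g(a, a))))))  →  g(a, g(a, s(s(g(a, a)))))   [R3 at ε]
4. g(a, g(a, s(s(g(a, a)))))  →  g(a, s(s(g(a, a))))   [R3 at ε]
5. g(a, s(s(g(a, a))))  →  s(s(g(a, a)))   [R3 at ε]
6. s(s(g(a, a)))  →  s(s(a))   [R3 at 1.1]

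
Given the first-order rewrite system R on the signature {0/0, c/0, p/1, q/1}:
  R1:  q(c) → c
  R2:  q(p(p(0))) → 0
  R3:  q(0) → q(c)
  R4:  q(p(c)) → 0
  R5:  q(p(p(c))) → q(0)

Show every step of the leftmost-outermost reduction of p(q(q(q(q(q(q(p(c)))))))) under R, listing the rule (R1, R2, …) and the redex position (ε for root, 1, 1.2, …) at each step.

1. p(q(q(q(q(q(q(p(c))))))))  →  p(q(q(q(q(q(0))))))   [R4 at 1.1.1.1.1.1]
2. p(q(q(q(q(q(0))))))  →  p(q(q(q(q(q(c))))))   [R3 at 1.1.1.1.1]
3. p(q(q(q(q(q(c))))))  →  p(q(q(q(q(c)))))   [R1 at 1.1.1.1.1]
4. p(q(q(q(q(c)))))  →  p(q(q(q(c))))   [R1 at 1.1.1.1]
5. p(q(q(q(c))))  →  p(q(q(c)))   [R1 at 1.1.1]
6. p(q(q(c)))  →  p(q(c))   [R1 at 1.1]
7. p(q(c))  →  p(c)   [R1 at 1]

p(c)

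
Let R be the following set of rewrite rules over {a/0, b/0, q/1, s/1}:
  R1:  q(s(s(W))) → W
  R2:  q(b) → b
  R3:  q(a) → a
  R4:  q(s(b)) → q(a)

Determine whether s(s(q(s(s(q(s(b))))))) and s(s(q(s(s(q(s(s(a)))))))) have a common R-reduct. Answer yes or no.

yes — NF(t₁) = s(s(a)), NF(t₂) = s(s(a))

Reduce t₁ = s(s(q(s(s(q(s(b))))))):
1. s(s(q(s(s(q(s(b)))))))  →  s(s(q(s(b))))   [R1 at 1.1]
2. s(s(q(s(b))))  →  s(s(q(a)))   [R4 at 1.1]
3. s(s(q(a)))  →  s(s(a))   [R3 at 1.1]

Reduce t₂ = s(s(q(s(s(q(s(s(a)))))))):
1. s(s(q(s(s(q(s(s(a))))))))  →  s(s(q(s(s(a)))))   [R1 at 1.1]
2. s(s(q(s(s(a)))))  →  s(s(a))   [R1 at 1.1]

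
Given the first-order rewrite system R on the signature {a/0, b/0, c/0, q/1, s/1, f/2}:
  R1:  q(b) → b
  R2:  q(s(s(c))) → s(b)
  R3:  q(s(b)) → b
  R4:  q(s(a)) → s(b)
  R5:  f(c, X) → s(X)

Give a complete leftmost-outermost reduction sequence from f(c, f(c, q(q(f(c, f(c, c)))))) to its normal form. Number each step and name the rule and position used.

1. f(c, f(c, q(q(f(c, f(c, c))))))  →  s(f(c, q(q(f(c, f(c, c))))))   [R5 at ε]
2. s(f(c, q(q(f(c, f(c, c))))))  →  s(s(q(q(f(c, f(c, c))))))   [R5 at 1]
3. s(s(q(q(f(c, f(c, c))))))  →  s(s(q(q(s(f(c, c))))))   [R5 at 1.1.1.1]
4. s(s(q(q(s(f(c, c))))))  →  s(s(q(q(s(s(c))))))   [R5 at 1.1.1.1.1]
5. s(s(q(q(s(s(c))))))  →  s(s(q(s(b))))   [R2 at 1.1.1]
6. s(s(q(s(b))))  →  s(s(b))   [R3 at 1.1]

s(s(b))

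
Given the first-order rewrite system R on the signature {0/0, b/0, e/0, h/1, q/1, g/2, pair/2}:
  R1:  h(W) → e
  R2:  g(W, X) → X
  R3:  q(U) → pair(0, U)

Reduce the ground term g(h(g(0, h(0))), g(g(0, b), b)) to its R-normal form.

b

1. g(h(g(0, h(0))), g(g(0, b), b))  →  g(g(0, b), b)   [R2 at ε]
2. g(g(0, b), b)  →  b   [R2 at ε]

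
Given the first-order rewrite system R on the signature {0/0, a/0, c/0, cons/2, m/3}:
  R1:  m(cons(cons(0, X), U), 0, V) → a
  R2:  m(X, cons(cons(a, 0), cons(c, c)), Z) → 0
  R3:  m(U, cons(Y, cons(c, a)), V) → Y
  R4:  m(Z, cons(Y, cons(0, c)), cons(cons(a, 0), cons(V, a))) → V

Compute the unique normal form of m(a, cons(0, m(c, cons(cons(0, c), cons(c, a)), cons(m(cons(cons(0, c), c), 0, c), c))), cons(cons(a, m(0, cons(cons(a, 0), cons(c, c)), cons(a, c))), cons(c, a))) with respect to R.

c

1. m(a, cons(0, m(c, cons(cons(0, c), cons(c, a)), cons(m(cons(cons(0, c), c), 0, c), c))), cons(cons(a, m(0, cons(cons(a, 0), cons(c, c)), cons(a, c))), cons(c, a)))  →  m(a, cons(0, cons(0, c)), cons(cons(a, m(0, cons(cons(a, 0), cons(c, c)), cons(a, c))), cons(c, a)))   [R3 at 2.2]
2. m(a, cons(0, cons(0, c)), cons(cons(a, m(0, cons(cons(a, 0), cons(c, c)), cons(a, c))), cons(c, a)))  →  m(a, cons(0, cons(0, c)), cons(cons(a, 0), cons(c, a)))   [R2 at 3.1.2]
3. m(a, cons(0, cons(0, c)), cons(cons(a, 0), cons(c, a)))  →  c   [R4 at ε]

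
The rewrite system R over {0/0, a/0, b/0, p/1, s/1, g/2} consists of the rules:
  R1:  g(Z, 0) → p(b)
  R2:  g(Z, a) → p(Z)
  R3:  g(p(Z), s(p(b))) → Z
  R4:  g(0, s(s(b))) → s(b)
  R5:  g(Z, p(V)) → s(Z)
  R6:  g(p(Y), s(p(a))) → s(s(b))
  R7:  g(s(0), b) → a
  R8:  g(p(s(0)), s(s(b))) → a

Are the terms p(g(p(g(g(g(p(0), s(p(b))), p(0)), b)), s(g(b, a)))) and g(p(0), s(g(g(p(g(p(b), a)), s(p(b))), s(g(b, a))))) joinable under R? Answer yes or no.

no — NF(t₁) = p(a), NF(t₂) = 0

Reduce t₁ = p(g(p(g(g(g(p(0), s(p(b))), p(0)), b)), s(g(b, a)))):
1. p(g(p(g(g(g(p(0), s(p(b))), p(0)), b)), s(g(b, a))))  →  p(g(p(g(s(g(p(0), s(p(b)))), b)), s(g(b, a))))   [R5 at 1.1.1.1]
2. p(g(p(g(s(g(p(0), s(p(b)))), b)), s(g(b, a))))  →  p(g(p(g(s(0), b)), s(g(b, a))))   [R3 at 1.1.1.1.1]
3. p(g(p(g(s(0), b)), s(g(b, a))))  →  p(g(p(a), s(g(b, a))))   [R7 at 1.1.1]
4. p(g(p(a), s(g(b, a))))  →  p(g(p(a), s(p(b))))   [R2 at 1.2.1]
5. p(g(p(a), s(p(b))))  →  p(a)   [R3 at 1]

Reduce t₂ = g(p(0), s(g(g(p(g(p(b), a)), s(p(b))), s(g(b, a))))):
1. g(p(0), s(g(g(p(g(p(b), a)), s(p(b))), s(g(b, a)))))  →  g(p(0), s(g(g(p(b), a), s(g(b, a)))))   [R3 at 2.1.1]
2. g(p(0), s(g(g(p(b), a), s(g(b, a)))))  →  g(p(0), s(g(p(p(b)), s(g(b, a)))))   [R2 at 2.1.1]
3. g(p(0), s(g(p(p(b)), s(g(b, a)))))  →  g(p(0), s(g(p(p(b)), s(p(b)))))   [R2 at 2.1.2.1]
4. g(p(0), s(g(p(p(b)), s(p(b)))))  →  g(p(0), s(p(b)))   [R3 at 2.1]
5. g(p(0), s(p(b)))  →  0   [R3 at ε]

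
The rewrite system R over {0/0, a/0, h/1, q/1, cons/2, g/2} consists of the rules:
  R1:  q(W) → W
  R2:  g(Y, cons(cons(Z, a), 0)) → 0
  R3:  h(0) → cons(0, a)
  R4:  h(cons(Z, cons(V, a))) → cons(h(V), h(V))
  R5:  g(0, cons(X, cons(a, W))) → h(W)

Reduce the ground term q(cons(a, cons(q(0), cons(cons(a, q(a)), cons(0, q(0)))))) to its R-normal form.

1. q(cons(a, cons(q(0), cons(cons(a, q(a)), cons(0, q(0))))))  →  cons(a, cons(q(0), cons(cons(a, q(a)), cons(0, q(0)))))   [R1 at ε]
2. cons(a, cons(q(0), cons(cons(a, q(a)), cons(0, q(0)))))  →  cons(a, cons(0, cons(cons(a, q(a)), cons(0, q(0)))))   [R1 at 2.1]
3. cons(a, cons(0, cons(cons(a, q(a)), cons(0, q(0)))))  →  cons(a, cons(0, cons(cons(a, a), cons(0, q(0)))))   [R1 at 2.2.1.2]
4. cons(a, cons(0, cons(cons(a, a), cons(0, q(0)))))  →  cons(a, cons(0, cons(cons(a, a), cons(0, 0))))   [R1 at 2.2.2.2]

cons(a, cons(0, cons(cons(a, a), cons(0, 0))))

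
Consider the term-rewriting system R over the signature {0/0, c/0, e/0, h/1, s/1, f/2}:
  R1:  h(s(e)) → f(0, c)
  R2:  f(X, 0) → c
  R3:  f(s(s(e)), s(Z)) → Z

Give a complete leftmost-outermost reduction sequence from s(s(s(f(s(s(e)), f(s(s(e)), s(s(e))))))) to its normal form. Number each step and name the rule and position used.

1. s(s(s(f(s(s(e)), f(s(s(e)), s(s(e)))))))  →  s(s(s(f(s(s(e)), s(e)))))   [R3 at 1.1.1.2]
2. s(s(s(f(s(s(e)), s(e)))))  →  s(s(s(e)))   [R3 at 1.1.1]

s(s(s(e)))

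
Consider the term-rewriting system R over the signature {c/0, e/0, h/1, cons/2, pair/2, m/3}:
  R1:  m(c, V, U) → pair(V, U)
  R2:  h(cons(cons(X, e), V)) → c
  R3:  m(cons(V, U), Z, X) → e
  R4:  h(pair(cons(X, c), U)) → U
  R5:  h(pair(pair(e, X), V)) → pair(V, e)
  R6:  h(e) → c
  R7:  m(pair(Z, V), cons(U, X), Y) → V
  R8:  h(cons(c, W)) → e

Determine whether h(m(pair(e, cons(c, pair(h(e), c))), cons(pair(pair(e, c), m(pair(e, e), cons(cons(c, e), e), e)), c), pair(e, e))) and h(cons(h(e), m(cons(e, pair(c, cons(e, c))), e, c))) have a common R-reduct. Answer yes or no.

yes — NF(t₁) = e, NF(t₂) = e

Reduce t₁ = h(m(pair(e, cons(c, pair(h(e), c))), cons(pair(pair(e, c), m(pair(e, e), cons(cons(c, e), e), e)), c), pair(e, e))):
1. h(m(pair(e, cons(c, pair(h(e), c))), cons(pair(pair(e, c), m(pair(e, e), cons(cons(c, e), e), e)), c), pair(e, e)))  →  h(cons(c, pair(h(e), c)))   [R7 at 1]
2. h(cons(c, pair(h(e), c)))  →  e   [R8 at ε]

Reduce t₂ = h(cons(h(e), m(cons(e, pair(c, cons(e, c))), e, c))):
1. h(cons(h(e), m(cons(e, pair(c, cons(e, c))), e, c)))  →  h(cons(c, m(cons(e, pair(c, cons(e, c))), e, c)))   [R6 at 1.1]
2. h(cons(c, m(cons(e, pair(c, cons(e, c))), e, c)))  →  e   [R8 at ε]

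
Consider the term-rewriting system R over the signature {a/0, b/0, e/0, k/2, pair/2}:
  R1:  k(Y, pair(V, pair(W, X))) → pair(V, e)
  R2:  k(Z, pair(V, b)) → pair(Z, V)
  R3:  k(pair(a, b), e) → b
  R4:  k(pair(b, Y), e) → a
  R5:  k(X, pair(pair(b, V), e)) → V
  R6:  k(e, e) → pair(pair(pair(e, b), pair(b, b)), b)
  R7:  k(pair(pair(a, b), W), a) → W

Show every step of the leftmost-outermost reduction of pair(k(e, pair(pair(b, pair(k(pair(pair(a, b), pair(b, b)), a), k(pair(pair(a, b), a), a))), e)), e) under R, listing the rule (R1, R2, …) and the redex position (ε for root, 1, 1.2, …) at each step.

1. pair(k(e, pair(pair(b, pair(k(pair(pair(a, b), pair(b, b)), a), k(pair(pair(a, b), a), a))), e)), e)  →  pair(pair(k(pair(pair(a, b), pair(b, b)), a), k(pair(pair(a, b), a), a)), e)   [R5 at 1]
2. pair(pair(k(pair(pair(a, b), pair(b, b)), a), k(pair(pair(a, b), a), a)), e)  →  pair(pair(pair(b, b), k(pair(pair(a, b), a), a)), e)   [R7 at 1.1]
3. pair(pair(pair(b, b), k(pair(pair(a, b), a), a)), e)  →  pair(pair(pair(b, b), a), e)   [R7 at 1.2]

pair(pair(pair(b, b), a), e)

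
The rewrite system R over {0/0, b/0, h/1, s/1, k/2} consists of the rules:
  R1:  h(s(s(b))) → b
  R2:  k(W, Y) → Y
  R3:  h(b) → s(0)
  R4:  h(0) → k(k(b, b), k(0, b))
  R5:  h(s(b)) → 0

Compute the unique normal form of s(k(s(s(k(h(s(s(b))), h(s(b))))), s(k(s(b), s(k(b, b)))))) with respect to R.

1. s(k(s(s(k(h(s(s(b))), h(s(b))))), s(k(s(b), s(k(b, b))))))  →  s(s(k(s(b), s(k(b, b)))))   [R2 at 1]
2. s(s(k(s(b), s(k(b, b)))))  →  s(s(s(k(b, b))))   [R2 at 1.1]
3. s(s(s(k(b, b))))  →  s(s(s(b)))   [R2 at 1.1.1]

s(s(s(b)))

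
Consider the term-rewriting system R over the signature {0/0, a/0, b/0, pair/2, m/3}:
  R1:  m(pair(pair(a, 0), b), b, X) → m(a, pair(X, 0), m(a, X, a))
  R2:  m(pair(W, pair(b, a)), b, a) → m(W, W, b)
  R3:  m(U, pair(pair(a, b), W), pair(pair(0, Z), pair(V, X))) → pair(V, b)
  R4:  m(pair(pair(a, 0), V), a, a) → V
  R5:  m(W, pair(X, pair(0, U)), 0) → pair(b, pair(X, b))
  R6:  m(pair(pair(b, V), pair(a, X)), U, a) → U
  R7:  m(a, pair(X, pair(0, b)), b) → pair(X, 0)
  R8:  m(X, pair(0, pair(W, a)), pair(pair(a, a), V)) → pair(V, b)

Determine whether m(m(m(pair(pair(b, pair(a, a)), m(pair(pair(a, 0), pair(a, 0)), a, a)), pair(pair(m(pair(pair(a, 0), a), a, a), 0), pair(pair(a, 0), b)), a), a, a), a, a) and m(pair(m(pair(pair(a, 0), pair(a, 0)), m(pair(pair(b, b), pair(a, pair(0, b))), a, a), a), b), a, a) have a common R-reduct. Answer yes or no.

Reduce t₁ = m(m(m(pair(pair(b, pair(a, a)), m(pair(pair(a, 0), pair(a, 0)), a, a)), pair(pair(m(pair(pair(a, 0), a), a, a), 0), pair(pair(a, 0), b)), a), a, a), a, a):
1. m(m(m(pair(pair(b, pair(a, a)), m(pair(pair(a, 0), pair(a, 0)), a, a)), pair(pair(m(pair(pair(a, 0), a), a, a), 0), pair(pair(a, 0), b)), a), a, a), a, a)  →  m(m(m(pair(pair(b, pair(a, a)), pair(a, 0)), pair(pair(m(pair(pair(a, 0), a), a, a), 0), pair(pair(a, 0), b)), a), a, a), a, a)   [R4 at 1.1.1.2]
2. m(m(m(pair(pair(b, pair(a, a)), pair(a, 0)), pair(pair(m(pair(pair(a, 0), a), a, a), 0), pair(pair(a, 0), b)), a), a, a), a, a)  →  m(m(pair(pair(m(pair(pair(a, 0), a), a, a), 0), pair(pair(a, 0), b)), a, a), a, a)   [R6 at 1.1]
3. m(m(pair(pair(m(pair(pair(a, 0), a), a, a), 0), pair(pair(a, 0), b)), a, a), a, a)  →  m(m(pair(pair(a, 0), pair(pair(a, 0), b)), a, a), a, a)   [R4 at 1.1.1.1]
4. m(m(pair(pair(a, 0), pair(pair(a, 0), b)), a, a), a, a)  →  m(pair(pair(a, 0), b), a, a)   [R4 at 1]
5. m(pair(pair(a, 0), b), a, a)  →  b   [R4 at ε]

Reduce t₂ = m(pair(m(pair(pair(a, 0), pair(a, 0)), m(pair(pair(b, b), pair(a, pair(0, b))), a, a), a), b), a, a):
1. m(pair(m(pair(pair(a, 0), pair(a, 0)), m(pair(pair(b, b), pair(a, pair(0, b))), a, a), a), b), a, a)  →  m(pair(m(pair(pair(a, 0), pair(a, 0)), a, a), b), a, a)   [R6 at 1.1.2]
2. m(pair(m(pair(pair(a, 0), pair(a, 0)), a, a), b), a, a)  →  m(pair(pair(a, 0), b), a, a)   [R4 at 1.1]
3. m(pair(pair(a, 0), b), a, a)  →  b   [R4 at ε]

yes — NF(t₁) = b, NF(t₂) = b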